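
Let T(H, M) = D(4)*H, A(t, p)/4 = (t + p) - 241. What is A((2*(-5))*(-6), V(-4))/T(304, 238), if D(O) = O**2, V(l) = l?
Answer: -185/1216 ≈ -0.15214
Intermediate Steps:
A(t, p) = -964 + 4*p + 4*t (A(t, p) = 4*((t + p) - 241) = 4*((p + t) - 241) = 4*(-241 + p + t) = -964 + 4*p + 4*t)
T(H, M) = 16*H (T(H, M) = 4**2*H = 16*H)
A((2*(-5))*(-6), V(-4))/T(304, 238) = (-964 + 4*(-4) + 4*((2*(-5))*(-6)))/((16*304)) = (-964 - 16 + 4*(-10*(-6)))/4864 = (-964 - 16 + 4*60)*(1/4864) = (-964 - 16 + 240)*(1/4864) = -740*1/4864 = -185/1216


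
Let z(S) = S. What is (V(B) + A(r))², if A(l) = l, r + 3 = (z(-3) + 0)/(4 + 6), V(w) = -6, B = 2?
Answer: 8649/100 ≈ 86.490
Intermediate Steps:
r = -33/10 (r = -3 + (-3 + 0)/(4 + 6) = -3 - 3/10 = -33/10 ≈ -3.3000)
(V(B) + A(r))² = (-6 - 33/10)² = (-93/10)² = 8649/100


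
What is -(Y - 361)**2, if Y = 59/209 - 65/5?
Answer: -6100703449/43681 ≈ -1.3967e+5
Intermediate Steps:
Y = -2658/209 (Y = 59*(1/209) - 65*1/5 = 59/209 - 13 = -2658/209 ≈ -12.718)
-(Y - 361)**2 = -(-2658/209 - 361)**2 = -(-78107/209)**2 = -1*6100703449/43681 = -6100703449/43681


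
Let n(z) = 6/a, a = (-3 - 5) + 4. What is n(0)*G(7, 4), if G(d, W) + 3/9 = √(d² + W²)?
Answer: ½ - 3*√65/2 ≈ -11.593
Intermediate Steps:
a = -4 (a = -8 + 4 = -4)
G(d, W) = -⅓ + √(W² + d²) (G(d, W) = -⅓ + √(d² + W²) = -⅓ + √(W² + d²))
n(z) = -3/2 (n(z) = 6/(-4) = 6*(-¼) = -3/2)
n(0)*G(7, 4) = -3*(-⅓ + √(4² + 7²))/2 = -3*(-⅓ + √(16 + 49))/2 = -3*(-⅓ + √65)/2 = ½ - 3*√65/2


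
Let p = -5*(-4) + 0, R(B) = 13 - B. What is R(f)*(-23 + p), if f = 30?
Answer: 51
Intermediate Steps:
p = 20 (p = 20 + 0 = 20)
R(f)*(-23 + p) = (13 - 1*30)*(-23 + 20) = (13 - 30)*(-3) = -17*(-3) = 51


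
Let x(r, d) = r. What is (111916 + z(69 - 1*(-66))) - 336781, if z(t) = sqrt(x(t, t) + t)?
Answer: -224865 + 3*sqrt(30) ≈ -2.2485e+5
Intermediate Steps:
z(t) = sqrt(2)*sqrt(t) (z(t) = sqrt(t + t) = sqrt(2*t) = sqrt(2)*sqrt(t))
(111916 + z(69 - 1*(-66))) - 336781 = (111916 + sqrt(2)*sqrt(69 - 1*(-66))) - 336781 = (111916 + sqrt(2)*sqrt(69 + 66)) - 336781 = (111916 + sqrt(2)*sqrt(135)) - 336781 = (111916 + sqrt(2)*(3*sqrt(15))) - 336781 = (111916 + 3*sqrt(30)) - 336781 = -224865 + 3*sqrt(30)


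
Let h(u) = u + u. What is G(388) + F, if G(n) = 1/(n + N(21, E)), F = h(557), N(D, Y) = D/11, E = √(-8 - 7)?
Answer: 4777957/4289 ≈ 1114.0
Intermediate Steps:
E = I*√15 (E = √(-15) = I*√15 ≈ 3.873*I)
h(u) = 2*u
N(D, Y) = D/11 (N(D, Y) = D*(1/11) = D/11)
F = 1114 (F = 2*557 = 1114)
G(n) = 1/(21/11 + n) (G(n) = 1/(n + (1/11)*21) = 1/(n + 21/11) = 1/(21/11 + n))
G(388) + F = 11/(21 + 11*388) + 1114 = 11/(21 + 4268) + 1114 = 11/4289 + 1114 = 4777957/4289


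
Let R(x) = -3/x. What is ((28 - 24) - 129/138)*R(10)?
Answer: -423/460 ≈ -0.91957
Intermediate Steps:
((28 - 24) - 129/138)*R(10) = ((28 - 24) - 129/138)*(-3/10) = (4 - 129*1/138)*(-3*⅒) = (4 - 43/46)*(-3/10) = (141/46)*(-3/10) = -423/460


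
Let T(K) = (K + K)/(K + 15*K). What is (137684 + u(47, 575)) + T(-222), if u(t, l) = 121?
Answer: 1102441/8 ≈ 1.3781e+5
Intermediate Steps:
T(K) = ⅛ (T(K) = (2*K)/((16*K)) = (2*K)*(1/(16*K)) = ⅛)
(137684 + u(47, 575)) + T(-222) = (137684 + 121) + ⅛ = 137805 + ⅛ = 1102441/8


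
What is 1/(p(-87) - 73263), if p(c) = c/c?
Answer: -1/73262 ≈ -1.3650e-5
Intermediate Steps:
p(c) = 1
1/(p(-87) - 73263) = 1/(1 - 73263) = 1/(-73262) = -1/73262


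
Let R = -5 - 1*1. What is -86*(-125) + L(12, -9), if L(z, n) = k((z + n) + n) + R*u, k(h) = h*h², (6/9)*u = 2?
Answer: 10516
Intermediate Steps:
u = 3 (u = (3/2)*2 = 3)
R = -6 (R = -5 - 1 = -6)
k(h) = h³
L(z, n) = -18 + (z + 2*n)³ (L(z, n) = ((z + n) + n)³ - 6*3 = ((n + z) + n)³ - 18 = (z + 2*n)³ - 18 = -18 + (z + 2*n)³)
-86*(-125) + L(12, -9) = -86*(-125) + (-18 + (12 + 2*(-9))³) = 10750 + (-18 + (12 - 18)³) = 10750 + (-18 + (-6)³) = 10750 + (-18 - 216) = 10750 - 234 = 10516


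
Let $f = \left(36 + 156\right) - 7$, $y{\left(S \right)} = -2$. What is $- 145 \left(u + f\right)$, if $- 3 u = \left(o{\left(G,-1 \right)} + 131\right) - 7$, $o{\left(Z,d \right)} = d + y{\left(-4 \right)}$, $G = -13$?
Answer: $- \frac{62930}{3} \approx -20977.0$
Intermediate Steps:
$o{\left(Z,d \right)} = -2 + d$ ($o{\left(Z,d \right)} = d - 2 = -2 + d$)
$f = 185$ ($f = 192 - 7 = 185$)
$u = - \frac{121}{3}$ ($u = - \frac{\left(\left(-2 - 1\right) + 131\right) - 7}{3} = - \frac{\left(-3 + 131\right) - 7}{3} = - \frac{128 - 7}{3} = \left(- \frac{1}{3}\right) 121 = - \frac{121}{3} \approx -40.333$)
$- 145 \left(u + f\right) = - 145 \left(- \frac{121}{3} + 185\right) = \left(-145\right) \frac{434}{3} = - \frac{62930}{3}$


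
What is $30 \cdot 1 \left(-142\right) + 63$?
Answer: $-4197$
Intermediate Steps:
$30 \cdot 1 \left(-142\right) + 63 = 30 \left(-142\right) + 63 = -4260 + 63 = -4197$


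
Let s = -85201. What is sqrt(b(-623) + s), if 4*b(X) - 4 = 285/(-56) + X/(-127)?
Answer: I*sqrt(4309464672646)/7112 ≈ 291.89*I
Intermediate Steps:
b(X) = -61/224 - X/508 (b(X) = 1 + (285/(-56) + X/(-127))/4 = 1 + (285*(-1/56) + X*(-1/127))/4 = 1 + (-285/56 - X/127)/4 = 1 + (-285/224 - X/508) = -61/224 - X/508)
sqrt(b(-623) + s) = sqrt((-61/224 - 1/508*(-623)) - 85201) = sqrt((-61/224 + 623/508) - 85201) = sqrt(27141/28448 - 85201) = sqrt(-2423770907/28448) = I*sqrt(4309464672646)/7112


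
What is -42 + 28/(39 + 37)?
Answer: -791/19 ≈ -41.632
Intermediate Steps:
-42 + 28/(39 + 37) = -42 + 28/76 = -42 + 28*(1/76) = -42 + 7/19 = -791/19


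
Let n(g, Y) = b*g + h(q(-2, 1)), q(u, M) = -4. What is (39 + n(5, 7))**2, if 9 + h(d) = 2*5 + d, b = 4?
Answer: 3136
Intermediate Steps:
h(d) = 1 + d (h(d) = -9 + (2*5 + d) = -9 + (10 + d) = 1 + d)
n(g, Y) = -3 + 4*g (n(g, Y) = 4*g + (1 - 4) = 4*g - 3 = -3 + 4*g)
(39 + n(5, 7))**2 = (39 + (-3 + 4*5))**2 = (39 + (-3 + 20))**2 = (39 + 17)**2 = 56**2 = 3136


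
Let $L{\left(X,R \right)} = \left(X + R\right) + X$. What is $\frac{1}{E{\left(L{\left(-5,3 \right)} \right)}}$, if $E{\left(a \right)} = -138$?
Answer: $- \frac{1}{138} \approx -0.0072464$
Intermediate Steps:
$L{\left(X,R \right)} = R + 2 X$ ($L{\left(X,R \right)} = \left(R + X\right) + X = R + 2 X$)
$\frac{1}{E{\left(L{\left(-5,3 \right)} \right)}} = \frac{1}{-138} = - \frac{1}{138}$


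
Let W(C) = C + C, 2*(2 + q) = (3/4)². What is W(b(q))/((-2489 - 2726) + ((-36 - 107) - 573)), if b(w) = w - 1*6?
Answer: 247/94896 ≈ 0.0026028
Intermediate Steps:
q = -55/32 (q = -2 + (3/4)²/2 = -2 + (3*(¼))²/2 = -2 + (¾)²/2 = -2 + (½)*(9/16) = -2 + 9/32 = -55/32 ≈ -1.7188)
b(w) = -6 + w (b(w) = w - 6 = -6 + w)
W(C) = 2*C
W(b(q))/((-2489 - 2726) + ((-36 - 107) - 573)) = (2*(-6 - 55/32))/((-2489 - 2726) + ((-36 - 107) - 573)) = (2*(-247/32))/(-5215 + (-143 - 573)) = -247/(16*(-5215 - 716)) = -247/16/(-5931) = -247/16*(-1/5931) = 247/94896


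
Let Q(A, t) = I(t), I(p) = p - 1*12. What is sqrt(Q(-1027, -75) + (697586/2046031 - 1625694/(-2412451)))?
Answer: I*sqrt(2268392685417203891767)/5136263821 ≈ 9.2728*I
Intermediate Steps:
I(p) = -12 + p (I(p) = p - 12 = -12 + p)
Q(A, t) = -12 + t
sqrt(Q(-1027, -75) + (697586/2046031 - 1625694/(-2412451))) = sqrt((-12 - 75) + (697586/2046031 - 1625694/(-2412451))) = sqrt(-87 + (697586*(1/2046031) - 1625694*(-1/2412451))) = sqrt(-87 + (697586/2046031 + 1625694/2412451)) = sqrt(-87 + 5212395800/5136263821) = sqrt(-441642556627/5136263821) = I*sqrt(2268392685417203891767)/5136263821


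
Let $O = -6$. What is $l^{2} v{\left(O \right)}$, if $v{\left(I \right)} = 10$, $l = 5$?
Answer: $250$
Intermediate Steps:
$l^{2} v{\left(O \right)} = 5^{2} \cdot 10 = 25 \cdot 10 = 250$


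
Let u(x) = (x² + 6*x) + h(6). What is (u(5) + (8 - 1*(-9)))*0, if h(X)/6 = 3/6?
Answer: 0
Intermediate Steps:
h(X) = 3 (h(X) = 6*(3/6) = 6*(3*(⅙)) = 6*(½) = 3)
u(x) = 3 + x² + 6*x (u(x) = (x² + 6*x) + 3 = 3 + x² + 6*x)
(u(5) + (8 - 1*(-9)))*0 = ((3 + 5² + 6*5) + (8 - 1*(-9)))*0 = ((3 + 25 + 30) + (8 + 9))*0 = (58 + 17)*0 = 75*0 = 0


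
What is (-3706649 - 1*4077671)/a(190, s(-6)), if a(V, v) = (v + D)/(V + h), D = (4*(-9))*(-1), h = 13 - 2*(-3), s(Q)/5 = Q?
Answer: -813461440/3 ≈ -2.7115e+8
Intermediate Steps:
s(Q) = 5*Q
h = 19 (h = 13 + 6 = 19)
D = 36 (D = -36*(-1) = 36)
a(V, v) = (36 + v)/(19 + V) (a(V, v) = (v + 36)/(V + 19) = (36 + v)/(19 + V))
(-3706649 - 1*4077671)/a(190, s(-6)) = (-3706649 - 1*4077671)/(((36 + 5*(-6))/(19 + 190))) = (-3706649 - 4077671)/(((36 - 30)/209)) = -7784320/((1/209)*6) = -7784320/6/209 = -7784320*209/6 = -813461440/3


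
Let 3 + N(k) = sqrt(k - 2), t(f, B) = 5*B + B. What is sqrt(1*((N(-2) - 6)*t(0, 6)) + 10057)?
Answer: sqrt(9733 + 72*I) ≈ 98.657 + 0.3649*I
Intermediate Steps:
t(f, B) = 6*B
N(k) = -3 + sqrt(-2 + k) (N(k) = -3 + sqrt(k - 2) = -3 + sqrt(-2 + k))
sqrt(1*((N(-2) - 6)*t(0, 6)) + 10057) = sqrt(1*(((-3 + sqrt(-2 - 2)) - 6)*(6*6)) + 10057) = sqrt(1*(((-3 + sqrt(-4)) - 6)*36) + 10057) = sqrt(1*(((-3 + 2*I) - 6)*36) + 10057) = sqrt(1*((-9 + 2*I)*36) + 10057) = sqrt(1*(-324 + 72*I) + 10057) = sqrt((-324 + 72*I) + 10057) = sqrt(9733 + 72*I)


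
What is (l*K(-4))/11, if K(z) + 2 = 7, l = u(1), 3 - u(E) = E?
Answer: 10/11 ≈ 0.90909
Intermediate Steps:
u(E) = 3 - E
l = 2 (l = 3 - 1*1 = 3 - 1 = 2)
K(z) = 5 (K(z) = -2 + 7 = 5)
(l*K(-4))/11 = (2*5)/11 = 10*(1/11) = 10/11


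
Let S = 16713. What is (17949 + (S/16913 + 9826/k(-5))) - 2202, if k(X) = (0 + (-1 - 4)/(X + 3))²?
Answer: 7323391652/422825 ≈ 17320.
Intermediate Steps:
k(X) = 25/(3 + X)² (k(X) = (0 - 5/(3 + X))² = (-5/(3 + X))² = 25/(3 + X)²)
(17949 + (S/16913 + 9826/k(-5))) - 2202 = (17949 + (16713/16913 + 9826/((25/(3 - 5)²)))) - 2202 = (17949 + (16713*(1/16913) + 9826/((25/(-2)²)))) - 2202 = (17949 + (16713/16913 + 9826/((25*(¼))))) - 2202 = (17949 + (16713/16913 + 9826/(25/4))) - 2202 = (17949 + (16713/16913 + 9826*(4/25))) - 2202 = (17949 + (16713/16913 + 39304/25)) - 2202 = (17949 + 665166377/422825) - 2202 = 8254452302/422825 - 2202 = 7323391652/422825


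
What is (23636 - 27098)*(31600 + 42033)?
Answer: -254917446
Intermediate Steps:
(23636 - 27098)*(31600 + 42033) = -3462*73633 = -254917446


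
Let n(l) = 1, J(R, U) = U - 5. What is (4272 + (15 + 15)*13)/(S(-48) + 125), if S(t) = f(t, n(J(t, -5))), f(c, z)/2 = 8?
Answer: 1554/47 ≈ 33.064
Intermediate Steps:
J(R, U) = -5 + U
f(c, z) = 16 (f(c, z) = 2*8 = 16)
S(t) = 16
(4272 + (15 + 15)*13)/(S(-48) + 125) = (4272 + (15 + 15)*13)/(16 + 125) = (4272 + 30*13)/141 = (4272 + 390)*(1/141) = 4662*(1/141) = 1554/47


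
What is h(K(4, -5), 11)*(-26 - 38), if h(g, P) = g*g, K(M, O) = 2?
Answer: -256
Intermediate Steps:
h(g, P) = g²
h(K(4, -5), 11)*(-26 - 38) = 2²*(-26 - 38) = 4*(-64) = -256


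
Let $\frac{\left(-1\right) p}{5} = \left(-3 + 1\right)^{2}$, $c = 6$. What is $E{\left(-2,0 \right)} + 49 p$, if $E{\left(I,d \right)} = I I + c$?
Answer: $-970$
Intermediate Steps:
$p = -20$ ($p = - 5 \left(-3 + 1\right)^{2} = - 5 \left(-2\right)^{2} = \left(-5\right) 4 = -20$)
$E{\left(I,d \right)} = 6 + I^{2}$ ($E{\left(I,d \right)} = I I + 6 = I^{2} + 6 = 6 + I^{2}$)
$E{\left(-2,0 \right)} + 49 p = \left(6 + \left(-2\right)^{2}\right) + 49 \left(-20\right) = \left(6 + 4\right) - 980 = 10 - 980 = -970$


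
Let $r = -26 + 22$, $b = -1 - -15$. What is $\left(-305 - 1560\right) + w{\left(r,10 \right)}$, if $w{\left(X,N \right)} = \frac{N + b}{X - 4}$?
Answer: $-1868$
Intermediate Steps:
$b = 14$ ($b = -1 + 15 = 14$)
$r = -4$
$w{\left(X,N \right)} = \frac{14 + N}{-4 + X}$ ($w{\left(X,N \right)} = \frac{N + 14}{X - 4} = \frac{14 + N}{-4 + X}$)
$\left(-305 - 1560\right) + w{\left(r,10 \right)} = \left(-305 - 1560\right) + \frac{14 + 10}{-4 - 4} = -1865 + \frac{1}{-8} \cdot 24 = -1865 - 3 = -1868$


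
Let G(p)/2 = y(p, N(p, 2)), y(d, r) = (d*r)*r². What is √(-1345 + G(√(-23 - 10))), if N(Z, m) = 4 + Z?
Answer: √(-2335 - 664*I*√33) ≈ 32.69 - 58.341*I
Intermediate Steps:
y(d, r) = d*r³
G(p) = 2*p*(4 + p)³ (G(p) = 2*(p*(4 + p)³) = 2*p*(4 + p)³)
√(-1345 + G(√(-23 - 10))) = √(-1345 + 2*√(-23 - 10)*(4 + √(-23 - 10))³) = √(-1345 + 2*√(-33)*(4 + √(-33))³) = √(-1345 + 2*(I*√33)*(4 + I*√33)³) = √(-1345 + 2*I*√33*(4 + I*√33)³)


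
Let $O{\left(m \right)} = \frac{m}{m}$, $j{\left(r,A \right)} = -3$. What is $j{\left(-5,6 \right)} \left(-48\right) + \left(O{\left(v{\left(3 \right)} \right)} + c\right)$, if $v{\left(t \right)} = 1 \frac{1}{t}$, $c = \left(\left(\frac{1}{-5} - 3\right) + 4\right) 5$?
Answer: $149$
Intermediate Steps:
$c = 4$ ($c = \left(\left(- \frac{1}{5} - 3\right) + 4\right) 5 = \left(- \frac{16}{5} + 4\right) 5 = \frac{4}{5} \cdot 5 = 4$)
$v{\left(t \right)} = \frac{1}{t}$
$O{\left(m \right)} = 1$
$j{\left(-5,6 \right)} \left(-48\right) + \left(O{\left(v{\left(3 \right)} \right)} + c\right) = \left(-3\right) \left(-48\right) + \left(1 + 4\right) = 144 + 5 = 149$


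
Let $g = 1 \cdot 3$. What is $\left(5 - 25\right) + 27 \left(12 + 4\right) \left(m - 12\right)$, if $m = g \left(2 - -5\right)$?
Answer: $3868$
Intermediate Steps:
$g = 3$
$m = 21$ ($m = 3 \left(2 - -5\right) = 3 \left(2 + 5\right) = 3 \cdot 7 = 21$)
$\left(5 - 25\right) + 27 \left(12 + 4\right) \left(m - 12\right) = \left(5 - 25\right) + 27 \left(12 + 4\right) \left(21 - 12\right) = -20 + 27 \cdot 16 \cdot 9 = -20 + 27 \cdot 144 = -20 + 3888 = 3868$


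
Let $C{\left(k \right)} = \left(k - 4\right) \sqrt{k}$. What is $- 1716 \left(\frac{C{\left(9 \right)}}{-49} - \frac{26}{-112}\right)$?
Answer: $\frac{12441}{98} \approx 126.95$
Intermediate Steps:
$C{\left(k \right)} = \sqrt{k} \left(-4 + k\right)$ ($C{\left(k \right)} = \left(-4 + k\right) \sqrt{k} = \sqrt{k} \left(-4 + k\right)$)
$- 1716 \left(\frac{C{\left(9 \right)}}{-49} - \frac{26}{-112}\right) = - 1716 \left(\frac{\sqrt{9} \left(-4 + 9\right)}{-49} - \frac{26}{-112}\right) = - 1716 \left(3 \cdot 5 \left(- \frac{1}{49}\right) - - \frac{13}{56}\right) = - 1716 \left(15 \left(- \frac{1}{49}\right) + \frac{13}{56}\right) = - 1716 \left(- \frac{15}{49} + \frac{13}{56}\right) = \left(-1716\right) \left(- \frac{29}{392}\right) = \frac{12441}{98}$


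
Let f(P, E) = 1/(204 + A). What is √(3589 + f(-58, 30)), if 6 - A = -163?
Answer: √499334354/373 ≈ 59.908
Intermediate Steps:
A = 169 (A = 6 - 1*(-163) = 6 + 163 = 169)
f(P, E) = 1/373 (f(P, E) = 1/(204 + 169) = 1/373)
√(3589 + f(-58, 30)) = √(3589 + 1/373) = √(1338698/373) = √499334354/373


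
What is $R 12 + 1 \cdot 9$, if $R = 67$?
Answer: $813$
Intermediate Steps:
$R 12 + 1 \cdot 9 = 67 \cdot 12 + 1 \cdot 9 = 804 + 9 = 813$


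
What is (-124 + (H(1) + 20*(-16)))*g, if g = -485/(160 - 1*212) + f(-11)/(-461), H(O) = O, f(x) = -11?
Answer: -99301551/23972 ≈ -4142.4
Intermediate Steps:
g = 224157/23972 (g = -485/(160 - 1*212) - 11/(-461) = -485/(160 - 212) - 11*(-1/461) = -485/(-52) + 11/461 = -485*(-1/52) + 11/461 = 485/52 + 11/461 = 224157/23972 ≈ 9.3508)
(-124 + (H(1) + 20*(-16)))*g = (-124 + (1 + 20*(-16)))*(224157/23972) = (-124 + (1 - 320))*(224157/23972) = (-124 - 319)*(224157/23972) = -443*224157/23972 = -99301551/23972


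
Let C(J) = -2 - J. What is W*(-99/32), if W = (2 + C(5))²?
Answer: -2475/32 ≈ -77.344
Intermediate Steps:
W = 25 (W = (2 + (-2 - 1*5))² = (2 + (-2 - 5))² = (2 - 7)² = (-5)² = 25)
W*(-99/32) = 25*(-99/32) = -2475/32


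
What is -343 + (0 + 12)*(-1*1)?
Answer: -355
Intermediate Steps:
-343 + (0 + 12)*(-1*1) = -343 + 12*(-1) = -343 - 12 = -355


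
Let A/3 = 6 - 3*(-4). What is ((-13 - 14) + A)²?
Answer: 729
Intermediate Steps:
A = 54 (A = 3*(6 - 3*(-4)) = 3*(6 + 12) = 3*18 = 54)
((-13 - 14) + A)² = ((-13 - 14) + 54)² = (-27 + 54)² = 27² = 729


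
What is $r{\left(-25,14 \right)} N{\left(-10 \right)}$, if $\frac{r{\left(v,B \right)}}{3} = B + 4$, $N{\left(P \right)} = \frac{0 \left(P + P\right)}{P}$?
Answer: $0$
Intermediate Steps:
$N{\left(P \right)} = 0$ ($N{\left(P \right)} = \frac{0 \cdot 2 P}{P} = \frac{0}{P} = 0$)
$r{\left(v,B \right)} = 12 + 3 B$ ($r{\left(v,B \right)} = 3 \left(B + 4\right) = 3 \left(4 + B\right) = 12 + 3 B$)
$r{\left(-25,14 \right)} N{\left(-10 \right)} = \left(12 + 3 \cdot 14\right) 0 = \left(12 + 42\right) 0 = 54 \cdot 0 = 0$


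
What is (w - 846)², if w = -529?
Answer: 1890625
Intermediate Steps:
(w - 846)² = (-529 - 846)² = (-1375)² = 1890625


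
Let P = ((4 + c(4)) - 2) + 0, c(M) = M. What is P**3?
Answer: 216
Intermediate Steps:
P = 6 (P = ((4 + 4) - 2) + 0 = (8 - 2) + 0 = 6 + 0 = 6)
P**3 = 6**3 = 216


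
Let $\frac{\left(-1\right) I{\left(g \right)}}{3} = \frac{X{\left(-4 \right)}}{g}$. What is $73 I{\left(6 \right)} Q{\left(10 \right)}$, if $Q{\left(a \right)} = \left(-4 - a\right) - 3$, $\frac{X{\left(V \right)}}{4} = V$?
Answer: $-9928$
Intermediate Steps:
$X{\left(V \right)} = 4 V$
$Q{\left(a \right)} = -7 - a$ ($Q{\left(a \right)} = \left(-4 - a\right) - 3 = -7 - a$)
$I{\left(g \right)} = \frac{48}{g}$ ($I{\left(g \right)} = - 3 \frac{4 \left(-4\right)}{g} = - 3 \left(- \frac{16}{g}\right) = \frac{48}{g}$)
$73 I{\left(6 \right)} Q{\left(10 \right)} = 73 \cdot \frac{48}{6} \left(-7 - 10\right) = 73 \cdot 48 \cdot \frac{1}{6} \left(-7 - 10\right) = 73 \cdot 8 \left(-17\right) = 584 \left(-17\right) = -9928$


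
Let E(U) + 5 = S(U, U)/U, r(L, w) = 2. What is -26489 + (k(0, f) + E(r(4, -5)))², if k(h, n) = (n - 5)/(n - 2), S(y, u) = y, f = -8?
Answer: -2648171/100 ≈ -26482.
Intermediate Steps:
k(h, n) = (-5 + n)/(-2 + n)
E(U) = -4 (E(U) = -5 + U/U = -5 + 1 = -4)
-26489 + (k(0, f) + E(r(4, -5)))² = -26489 + ((-5 - 8)/(-2 - 8) - 4)² = -26489 + (-13/(-10) - 4)² = -26489 + (-⅒*(-13) - 4)² = -26489 + (13/10 - 4)² = -26489 + (-27/10)² = -26489 + 729/100 = -2648171/100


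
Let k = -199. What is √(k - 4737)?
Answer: 2*I*√1234 ≈ 70.257*I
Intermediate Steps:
√(k - 4737) = √(-199 - 4737) = √(-4936) = 2*I*√1234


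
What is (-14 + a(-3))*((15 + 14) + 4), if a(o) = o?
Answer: -561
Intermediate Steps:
(-14 + a(-3))*((15 + 14) + 4) = (-14 - 3)*((15 + 14) + 4) = -17*(29 + 4) = -17*33 = -561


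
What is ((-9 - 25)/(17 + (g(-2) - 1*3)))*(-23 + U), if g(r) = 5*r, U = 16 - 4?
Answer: 187/2 ≈ 93.500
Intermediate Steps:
U = 12
((-9 - 25)/(17 + (g(-2) - 1*3)))*(-23 + U) = ((-9 - 25)/(17 + (5*(-2) - 1*3)))*(-23 + 12) = -34/(17 + (-10 - 3))*(-11) = -34/(17 - 13)*(-11) = -34/4*(-11) = -34*¼*(-11) = -17/2*(-11) = 187/2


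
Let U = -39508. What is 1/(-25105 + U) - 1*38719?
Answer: -2501750748/64613 ≈ -38719.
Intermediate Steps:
1/(-25105 + U) - 1*38719 = 1/(-25105 - 39508) - 1*38719 = 1/(-64613) - 38719 = -1/64613 - 38719 = -2501750748/64613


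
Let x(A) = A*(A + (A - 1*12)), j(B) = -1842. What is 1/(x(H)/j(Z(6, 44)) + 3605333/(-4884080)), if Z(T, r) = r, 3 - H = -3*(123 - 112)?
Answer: -1499412560/2865106031 ≈ -0.52334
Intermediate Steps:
H = 36 (H = 3 - (-3)*(123 - 112) = 3 - (-3)*11 = 3 - 1*(-33) = 3 + 33 = 36)
x(A) = A*(-12 + 2*A) (x(A) = A*(A + (A - 12)) = A*(A + (-12 + A)) = A*(-12 + 2*A))
1/(x(H)/j(Z(6, 44)) + 3605333/(-4884080)) = 1/((2*36*(-6 + 36))/(-1842) + 3605333/(-4884080)) = 1/((2*36*30)*(-1/1842) + 3605333*(-1/4884080)) = 1/(2160*(-1/1842) - 3605333/4884080) = 1/(-360/307 - 3605333/4884080) = 1/(-2865106031/1499412560) = -1499412560/2865106031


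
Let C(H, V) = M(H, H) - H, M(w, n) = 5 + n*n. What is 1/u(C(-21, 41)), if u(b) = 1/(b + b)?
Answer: 934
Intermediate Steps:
M(w, n) = 5 + n**2
C(H, V) = 5 + H**2 - H (C(H, V) = (5 + H**2) - H = 5 + H**2 - H)
u(b) = 1/(2*b)
1/u(C(-21, 41)) = 1/(1/(2*(5 + (-21)**2 - 1*(-21)))) = 1/(1/(2*(5 + 441 + 21))) = 1/((1/2)/467) = 1/((1/2)*(1/467)) = 1/(1/934) = 934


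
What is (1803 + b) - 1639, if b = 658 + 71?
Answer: 893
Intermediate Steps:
b = 729
(1803 + b) - 1639 = (1803 + 729) - 1639 = 2532 - 1639 = 893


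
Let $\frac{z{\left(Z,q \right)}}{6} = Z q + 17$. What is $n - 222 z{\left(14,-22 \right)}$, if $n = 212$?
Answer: $387824$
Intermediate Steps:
$z{\left(Z,q \right)} = 102 + 6 Z q$ ($z{\left(Z,q \right)} = 6 \left(Z q + 17\right) = 6 \left(17 + Z q\right) = 102 + 6 Z q$)
$n - 222 z{\left(14,-22 \right)} = 212 - 222 \left(102 + 6 \cdot 14 \left(-22\right)\right) = 212 - 222 \left(102 - 1848\right) = 212 - -387612 = 212 + 387612 = 387824$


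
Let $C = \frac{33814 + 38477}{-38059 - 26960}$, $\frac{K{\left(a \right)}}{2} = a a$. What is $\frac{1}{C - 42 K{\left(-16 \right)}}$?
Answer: $- \frac{21673}{466080289} \approx -4.6501 \cdot 10^{-5}$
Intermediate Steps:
$K{\left(a \right)} = 2 a^{2}$ ($K{\left(a \right)} = 2 a a = 2 a^{2}$)
$C = - \frac{24097}{21673}$ ($C = \frac{72291}{-65019} = 72291 \left(- \frac{1}{65019}\right) = - \frac{24097}{21673} \approx -1.1118$)
$\frac{1}{C - 42 K{\left(-16 \right)}} = \frac{1}{- \frac{24097}{21673} - 42 \cdot 2 \left(-16\right)^{2}} = \frac{1}{- \frac{24097}{21673} - 42 \cdot 2 \cdot 256} = \frac{1}{- \frac{24097}{21673} - 21504} = \frac{1}{- \frac{466080289}{21673}} = - \frac{21673}{466080289}$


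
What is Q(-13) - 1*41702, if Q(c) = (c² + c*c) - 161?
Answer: -41525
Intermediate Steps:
Q(c) = -161 + 2*c² (Q(c) = (c² + c²) - 161 = 2*c² - 161 = -161 + 2*c²)
Q(-13) - 1*41702 = (-161 + 2*(-13)²) - 1*41702 = (-161 + 2*169) - 41702 = (-161 + 338) - 41702 = 177 - 41702 = -41525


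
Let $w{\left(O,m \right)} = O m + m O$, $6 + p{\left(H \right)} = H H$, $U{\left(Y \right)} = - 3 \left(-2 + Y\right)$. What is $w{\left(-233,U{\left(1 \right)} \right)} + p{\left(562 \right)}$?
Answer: $314440$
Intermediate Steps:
$U{\left(Y \right)} = 6 - 3 Y$
$p{\left(H \right)} = -6 + H^{2}$ ($p{\left(H \right)} = -6 + H H = -6 + H^{2}$)
$w{\left(O,m \right)} = 2 O m$ ($w{\left(O,m \right)} = O m + O m = 2 O m$)
$w{\left(-233,U{\left(1 \right)} \right)} + p{\left(562 \right)} = 2 \left(-233\right) \left(6 - 3\right) - \left(6 - 562^{2}\right) = 2 \left(-233\right) \left(6 - 3\right) + \left(-6 + 315844\right) = 2 \left(-233\right) 3 + 315838 = -1398 + 315838 = 314440$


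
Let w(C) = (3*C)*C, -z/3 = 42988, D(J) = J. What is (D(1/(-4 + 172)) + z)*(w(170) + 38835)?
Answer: -906611719595/56 ≈ -1.6189e+10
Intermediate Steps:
z = -128964 (z = -3*42988 = -128964)
w(C) = 3*C²
(D(1/(-4 + 172)) + z)*(w(170) + 38835) = (1/(-4 + 172) - 128964)*(3*170² + 38835) = (1/168 - 128964)*(3*28900 + 38835) = (1/168 - 128964)*(86700 + 38835) = -21665951/168*125535 = -906611719595/56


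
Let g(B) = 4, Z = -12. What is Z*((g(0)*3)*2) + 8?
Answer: -280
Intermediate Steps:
Z*((g(0)*3)*2) + 8 = -12*4*3*2 + 8 = -144*2 + 8 = -12*24 + 8 = -288 + 8 = -280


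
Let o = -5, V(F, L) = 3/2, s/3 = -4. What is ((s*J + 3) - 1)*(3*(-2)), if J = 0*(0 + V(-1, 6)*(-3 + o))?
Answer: -12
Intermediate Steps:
s = -12 (s = 3*(-4) = -12)
V(F, L) = 3/2 (V(F, L) = 3*(1/2) = 3/2)
J = 0 (J = 0*(0 + 3*(-3 - 5)/2) = 0*(0 + (3/2)*(-8)) = 0*(0 - 12) = 0*(-12) = 0)
((s*J + 3) - 1)*(3*(-2)) = ((-12*0 + 3) - 1)*(3*(-2)) = ((0 + 3) - 1)*(-6) = (3 - 1)*(-6) = 2*(-6) = -12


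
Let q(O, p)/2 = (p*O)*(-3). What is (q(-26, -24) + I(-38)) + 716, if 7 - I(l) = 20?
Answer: -3041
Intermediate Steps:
I(l) = -13 (I(l) = 7 - 1*20 = 7 - 20 = -13)
q(O, p) = -6*O*p (q(O, p) = 2*((p*O)*(-3)) = 2*((O*p)*(-3)) = 2*(-3*O*p) = -6*O*p)
(q(-26, -24) + I(-38)) + 716 = (-6*(-26)*(-24) - 13) + 716 = (-3744 - 13) + 716 = -3757 + 716 = -3041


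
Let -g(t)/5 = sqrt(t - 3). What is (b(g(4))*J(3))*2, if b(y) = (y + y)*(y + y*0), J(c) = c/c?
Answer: 100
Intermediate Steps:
J(c) = 1
g(t) = -5*sqrt(-3 + t) (g(t) = -5*sqrt(t - 3) = -5*sqrt(-3 + t))
b(y) = 2*y**2 (b(y) = (2*y)*(y + 0) = (2*y)*y = 2*y**2)
(b(g(4))*J(3))*2 = ((2*(-5*sqrt(-3 + 4))**2)*1)*2 = ((2*(-5*sqrt(1))**2)*1)*2 = ((2*(-5*1)**2)*1)*2 = ((2*(-5)**2)*1)*2 = ((2*25)*1)*2 = (50*1)*2 = 50*2 = 100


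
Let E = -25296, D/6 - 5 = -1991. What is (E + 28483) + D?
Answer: -8729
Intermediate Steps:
D = -11916 (D = 30 + 6*(-1991) = 30 - 11946 = -11916)
(E + 28483) + D = (-25296 + 28483) - 11916 = 3187 - 11916 = -8729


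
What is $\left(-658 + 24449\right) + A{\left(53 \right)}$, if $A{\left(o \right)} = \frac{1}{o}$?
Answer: $\frac{1260924}{53} \approx 23791.0$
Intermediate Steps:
$\left(-658 + 24449\right) + A{\left(53 \right)} = \left(-658 + 24449\right) + \frac{1}{53} = 23791 + \frac{1}{53} = \frac{1260924}{53}$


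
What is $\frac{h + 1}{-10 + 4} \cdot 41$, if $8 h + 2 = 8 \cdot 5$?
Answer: $- \frac{943}{24} \approx -39.292$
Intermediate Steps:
$h = \frac{19}{4}$ ($h = - \frac{1}{4} + \frac{8 \cdot 5}{8} = - \frac{1}{4} + \frac{1}{8} \cdot 40 = - \frac{1}{4} + 5 = \frac{19}{4} \approx 4.75$)
$\frac{h + 1}{-10 + 4} \cdot 41 = \frac{\frac{19}{4} + 1}{-10 + 4} \cdot 41 = \frac{23}{4 \left(-6\right)} 41 = \frac{23}{4} \left(- \frac{1}{6}\right) 41 = \left(- \frac{23}{24}\right) 41 = - \frac{943}{24}$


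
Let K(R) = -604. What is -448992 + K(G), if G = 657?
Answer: -449596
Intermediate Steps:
-448992 + K(G) = -448992 - 604 = -449596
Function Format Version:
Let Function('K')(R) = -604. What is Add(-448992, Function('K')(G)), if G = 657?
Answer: -449596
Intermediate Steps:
Add(-448992, Function('K')(G)) = Add(-448992, -604) = -449596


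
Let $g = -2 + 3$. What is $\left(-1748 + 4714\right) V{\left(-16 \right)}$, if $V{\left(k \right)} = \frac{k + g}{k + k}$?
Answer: $\frac{22245}{16} \approx 1390.3$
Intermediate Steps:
$g = 1$
$V{\left(k \right)} = \frac{1 + k}{2 k}$ ($V{\left(k \right)} = \frac{k + 1}{k + k} = \frac{1 + k}{2 k}$)
$\left(-1748 + 4714\right) V{\left(-16 \right)} = \left(-1748 + 4714\right) \frac{1 - 16}{2 \left(-16\right)} = 2966 \cdot \frac{1}{2} \left(- \frac{1}{16}\right) \left(-15\right) = 2966 \cdot \frac{15}{32} = \frac{22245}{16}$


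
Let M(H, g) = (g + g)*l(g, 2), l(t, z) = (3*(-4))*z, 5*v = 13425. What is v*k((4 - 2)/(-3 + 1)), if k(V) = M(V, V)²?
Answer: 6186240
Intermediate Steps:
v = 2685 (v = (⅕)*13425 = 2685)
l(t, z) = -12*z
M(H, g) = -48*g (M(H, g) = (g + g)*(-12*2) = (2*g)*(-24) = -48*g)
k(V) = 2304*V² (k(V) = (-48*V)² = 2304*V²)
v*k((4 - 2)/(-3 + 1)) = 2685*(2304*((4 - 2)/(-3 + 1))²) = 2685*(2304*(2/(-2))²) = 2685*(2304*(2*(-½))²) = 2685*(2304*(-1)²) = 2685*(2304*1) = 2685*2304 = 6186240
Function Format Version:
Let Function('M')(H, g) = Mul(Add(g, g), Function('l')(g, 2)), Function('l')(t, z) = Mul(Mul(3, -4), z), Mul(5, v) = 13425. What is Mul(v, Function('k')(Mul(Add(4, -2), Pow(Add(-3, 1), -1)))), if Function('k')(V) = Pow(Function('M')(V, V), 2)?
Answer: 6186240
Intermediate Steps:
v = 2685 (v = Mul(Rational(1, 5), 13425) = 2685)
Function('l')(t, z) = Mul(-12, z)
Function('M')(H, g) = Mul(-48, g) (Function('M')(H, g) = Mul(Add(g, g), Mul(-12, 2)) = Mul(Mul(2, g), -24) = Mul(-48, g))
Function('k')(V) = Mul(2304, Pow(V, 2)) (Function('k')(V) = Pow(Mul(-48, V), 2) = Mul(2304, Pow(V, 2)))
Mul(v, Function('k')(Mul(Add(4, -2), Pow(Add(-3, 1), -1)))) = Mul(2685, Mul(2304, Pow(Mul(Add(4, -2), Pow(Add(-3, 1), -1)), 2))) = Mul(2685, Mul(2304, Pow(Mul(2, Pow(-2, -1)), 2))) = Mul(2685, Mul(2304, Pow(Mul(2, Rational(-1, 2)), 2))) = Mul(2685, Mul(2304, Pow(-1, 2))) = Mul(2685, Mul(2304, 1)) = Mul(2685, 2304) = 6186240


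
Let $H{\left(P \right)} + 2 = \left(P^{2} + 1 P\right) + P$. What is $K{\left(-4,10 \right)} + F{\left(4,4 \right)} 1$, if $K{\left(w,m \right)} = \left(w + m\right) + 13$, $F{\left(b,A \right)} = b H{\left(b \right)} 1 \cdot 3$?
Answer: $283$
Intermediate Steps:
$H{\left(P \right)} = -2 + P^{2} + 2 P$ ($H{\left(P \right)} = -2 + \left(\left(P^{2} + 1 P\right) + P\right) = -2 + \left(\left(P^{2} + P\right) + P\right) = -2 + \left(\left(P + P^{2}\right) + P\right) = -2 + \left(P^{2} + 2 P\right) = -2 + P^{2} + 2 P$)
$F{\left(b,A \right)} = 3 b \left(-2 + b^{2} + 2 b\right)$ ($F{\left(b,A \right)} = b \left(-2 + b^{2} + 2 b\right) 1 \cdot 3 = b \left(-2 + b^{2} + 2 b\right) 3 = 3 b \left(-2 + b^{2} + 2 b\right)$)
$K{\left(w,m \right)} = 13 + m + w$ ($K{\left(w,m \right)} = \left(m + w\right) + 13 = 13 + m + w$)
$K{\left(-4,10 \right)} + F{\left(4,4 \right)} 1 = \left(13 + 10 - 4\right) + 3 \cdot 4 \left(-2 + 4^{2} + 2 \cdot 4\right) 1 = 19 + 3 \cdot 4 \left(-2 + 16 + 8\right) 1 = 19 + 3 \cdot 4 \cdot 22 \cdot 1 = 19 + 264 \cdot 1 = 19 + 264 = 283$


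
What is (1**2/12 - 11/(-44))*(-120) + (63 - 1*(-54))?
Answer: 77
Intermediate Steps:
(1**2/12 - 11/(-44))*(-120) + (63 - 1*(-54)) = (1*(1/12) - 11*(-1/44))*(-120) + (63 + 54) = (1/12 + 1/4)*(-120) + 117 = (1/3)*(-120) + 117 = -40 + 117 = 77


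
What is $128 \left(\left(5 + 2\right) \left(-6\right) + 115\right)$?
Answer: $9344$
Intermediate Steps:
$128 \left(\left(5 + 2\right) \left(-6\right) + 115\right) = 128 \left(7 \left(-6\right) + 115\right) = 128 \left(-42 + 115\right) = 128 \cdot 73 = 9344$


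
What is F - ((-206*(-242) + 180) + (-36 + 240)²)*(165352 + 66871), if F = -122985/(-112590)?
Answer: -17749833101425/834 ≈ -2.1283e+10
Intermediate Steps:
F = 911/834 (F = -122985*(-1/112590) = 911/834 ≈ 1.0923)
F - ((-206*(-242) + 180) + (-36 + 240)²)*(165352 + 66871) = 911/834 - ((-206*(-242) + 180) + (-36 + 240)²)*(165352 + 66871) = 911/834 - ((49852 + 180) + 204²)*232223 = 911/834 - (50032 + 41616)*232223 = 911/834 - 91648*232223 = 911/834 - 1*21282773504 = 911/834 - 21282773504 = -17749833101425/834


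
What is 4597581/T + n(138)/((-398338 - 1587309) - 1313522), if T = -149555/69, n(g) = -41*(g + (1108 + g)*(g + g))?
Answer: -348165346934457/164469073265 ≈ -2116.9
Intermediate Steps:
n(g) = -41*g - 82*g*(1108 + g) (n(g) = -41*(g + (1108 + g)*(2*g)) = -41*(g + 2*g*(1108 + g)) = -41*g - 82*g*(1108 + g))
T = -149555/69 ≈ -2167.5
4597581/T + n(138)/((-398338 - 1587309) - 1313522) = 4597581/(-149555/69) + (-41*138*(2217 + 2*138))/((-398338 - 1587309) - 1313522) = 4597581*(-69/149555) + (-41*138*(2217 + 276))/(-1985647 - 1313522) = -317233089/149555 - 41*138*2493/(-3299169) = -317233089/149555 - 14105394*(-1/3299169) = -317233089/149555 + 4701798/1099723 = -348165346934457/164469073265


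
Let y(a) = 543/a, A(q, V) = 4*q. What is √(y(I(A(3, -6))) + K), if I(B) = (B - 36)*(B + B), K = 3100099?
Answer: 7*√36441969/24 ≈ 1760.7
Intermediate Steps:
I(B) = 2*B*(-36 + B) (I(B) = (-36 + B)*(2*B) = 2*B*(-36 + B))
√(y(I(A(3, -6))) + K) = √(543/((2*(4*3)*(-36 + 4*3))) + 3100099) = √(543/((2*12*(-36 + 12))) + 3100099) = √(543/((2*12*(-24))) + 3100099) = √(543/(-576) + 3100099) = √(543*(-1/576) + 3100099) = √(-181/192 + 3100099) = √(595218827/192) = 7*√36441969/24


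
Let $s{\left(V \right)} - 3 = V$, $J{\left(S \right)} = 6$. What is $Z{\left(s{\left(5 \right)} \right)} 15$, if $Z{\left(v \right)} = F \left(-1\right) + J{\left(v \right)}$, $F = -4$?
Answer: $150$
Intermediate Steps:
$s{\left(V \right)} = 3 + V$
$Z{\left(v \right)} = 10$ ($Z{\left(v \right)} = \left(-4\right) \left(-1\right) + 6 = 4 + 6 = 10$)
$Z{\left(s{\left(5 \right)} \right)} 15 = 10 \cdot 15 = 150$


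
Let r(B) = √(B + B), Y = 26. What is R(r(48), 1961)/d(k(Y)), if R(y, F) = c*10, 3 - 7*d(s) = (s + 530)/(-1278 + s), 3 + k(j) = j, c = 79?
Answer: 3470075/2159 ≈ 1607.3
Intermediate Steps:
k(j) = -3 + j
d(s) = 3/7 - (530 + s)/(7*(-1278 + s)) (d(s) = 3/7 - (s + 530)/(7*(-1278 + s)) = 3/7 - (530 + s)/(7*(-1278 + s)))
r(B) = √2*√B (r(B) = √(2*B) = √2*√B)
R(y, F) = 790 (R(y, F) = 79*10 = 790)
R(r(48), 1961)/d(k(Y)) = 790/((2*(-2182 + (-3 + 26))/(7*(-1278 + (-3 + 26))))) = 790/((2*(-2182 + 23)/(7*(-1278 + 23)))) = 790/(((2/7)*(-2159)/(-1255))) = 790/(((2/7)*(-1/1255)*(-2159))) = 790/(4318/8785) = 790*(8785/4318) = 3470075/2159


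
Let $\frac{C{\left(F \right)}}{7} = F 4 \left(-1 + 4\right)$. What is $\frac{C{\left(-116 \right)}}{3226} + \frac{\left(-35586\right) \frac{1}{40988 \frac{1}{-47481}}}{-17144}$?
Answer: $- \frac{3074482866021}{566726156368} \approx -5.425$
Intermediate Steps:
$C{\left(F \right)} = 84 F$ ($C{\left(F \right)} = 7 F 4 \left(-1 + 4\right) = 7 F 4 \cdot 3 = 7 F 12 = 7 \cdot 12 F = 84 F$)
$\frac{C{\left(-116 \right)}}{3226} + \frac{\left(-35586\right) \frac{1}{40988 \frac{1}{-47481}}}{-17144} = \frac{84 \left(-116\right)}{3226} + \frac{\left(-35586\right) \frac{1}{40988 \frac{1}{-47481}}}{-17144} = \left(-9744\right) \frac{1}{3226} + - \frac{35586}{40988 \left(- \frac{1}{47481}\right)} \left(- \frac{1}{17144}\right) = - \frac{4872}{1613} + - \frac{35586}{- \frac{40988}{47481}} \left(- \frac{1}{17144}\right) = - \frac{4872}{1613} + \left(-35586\right) \left(- \frac{47481}{40988}\right) \left(- \frac{1}{17144}\right) = - \frac{4872}{1613} + \frac{844829433}{20494} \left(- \frac{1}{17144}\right) = - \frac{4872}{1613} - \frac{844829433}{351349136} = - \frac{3074482866021}{566726156368}$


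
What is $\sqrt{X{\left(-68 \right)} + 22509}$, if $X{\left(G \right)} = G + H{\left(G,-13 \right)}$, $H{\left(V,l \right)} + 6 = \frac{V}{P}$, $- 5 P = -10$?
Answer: $3 \sqrt{2489} \approx 149.67$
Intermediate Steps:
$P = 2$ ($P = \left(- \frac{1}{5}\right) \left(-10\right) = 2$)
$H{\left(V,l \right)} = -6 + \frac{V}{2}$
$X{\left(G \right)} = -6 + \frac{3 G}{2}$ ($X{\left(G \right)} = G + \left(-6 + \frac{G}{2}\right) = -6 + \frac{3 G}{2}$)
$\sqrt{X{\left(-68 \right)} + 22509} = \sqrt{\left(-6 + \frac{3}{2} \left(-68\right)\right) + 22509} = \sqrt{\left(-6 - 102\right) + 22509} = \sqrt{-108 + 22509} = \sqrt{22401} = 3 \sqrt{2489}$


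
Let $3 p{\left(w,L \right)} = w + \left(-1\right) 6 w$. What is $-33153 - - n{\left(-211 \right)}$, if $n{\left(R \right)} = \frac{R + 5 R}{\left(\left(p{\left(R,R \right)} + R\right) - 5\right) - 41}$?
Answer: $- \frac{4709625}{142} \approx -33166.0$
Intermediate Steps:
$p{\left(w,L \right)} = - \frac{5 w}{3}$ ($p{\left(w,L \right)} = \frac{w + \left(-1\right) 6 w}{3} = \frac{w - 6 w}{3} = \frac{\left(-5\right) w}{3} = - \frac{5 w}{3}$)
$n{\left(R \right)} = \frac{6 R}{-46 - \frac{2 R}{3}}$ ($n{\left(R \right)} = \frac{R + 5 R}{\left(\left(- \frac{5 R}{3} + R\right) - 5\right) - 41} = \frac{6 R}{\left(- \frac{2 R}{3} - 5\right) - 41} = \frac{6 R}{\left(-5 - \frac{2 R}{3}\right) - 41} = \frac{6 R}{-46 - \frac{2 R}{3}}$)
$-33153 - - n{\left(-211 \right)} = -33153 - - \frac{\left(-9\right) \left(-211\right)}{69 - 211} = -33153 - - \frac{\left(-9\right) \left(-211\right)}{-142} = -33153 - - \frac{\left(-9\right) \left(-211\right) \left(-1\right)}{142} = -33153 - \left(-1\right) \left(- \frac{1899}{142}\right) = -33153 - \frac{1899}{142} = - \frac{4709625}{142}$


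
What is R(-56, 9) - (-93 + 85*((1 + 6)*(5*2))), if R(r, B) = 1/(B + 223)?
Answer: -1358823/232 ≈ -5857.0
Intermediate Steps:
R(r, B) = 1/(223 + B)
R(-56, 9) - (-93 + 85*((1 + 6)*(5*2))) = 1/(223 + 9) - (-93 + 85*((1 + 6)*(5*2))) = 1/232 - (-93 + 85*(7*10)) = 1/232 - (-93 + 85*70) = 1/232 - (-93 + 5950) = 1/232 - 1*5857 = 1/232 - 5857 = -1358823/232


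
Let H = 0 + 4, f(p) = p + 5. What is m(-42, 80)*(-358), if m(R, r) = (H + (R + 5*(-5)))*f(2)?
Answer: 157878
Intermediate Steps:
f(p) = 5 + p
H = 4
m(R, r) = -147 + 7*R (m(R, r) = (4 + (R + 5*(-5)))*(5 + 2) = (4 + (R - 25))*7 = (4 + (-25 + R))*7 = (-21 + R)*7 = -147 + 7*R)
m(-42, 80)*(-358) = (-147 + 7*(-42))*(-358) = (-147 - 294)*(-358) = -441*(-358) = 157878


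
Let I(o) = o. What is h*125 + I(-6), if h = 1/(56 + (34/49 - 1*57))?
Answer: -1243/3 ≈ -414.33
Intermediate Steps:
h = -49/15 (h = 1/(56 + (34*(1/49) - 57)) = 1/(56 + (34/49 - 57)) = 1/(56 - 2759/49) = 1/(-15/49) = -49/15 ≈ -3.2667)
h*125 + I(-6) = -49/15*125 - 6 = -1225/3 - 6 = -1243/3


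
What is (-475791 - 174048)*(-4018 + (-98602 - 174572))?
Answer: 180130172088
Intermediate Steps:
(-475791 - 174048)*(-4018 + (-98602 - 174572)) = -649839*(-4018 - 273174) = -649839*(-277192) = 180130172088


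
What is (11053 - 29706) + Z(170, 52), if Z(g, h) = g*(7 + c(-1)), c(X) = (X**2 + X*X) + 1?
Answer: -16953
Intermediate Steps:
c(X) = 1 + 2*X**2 (c(X) = (X**2 + X**2) + 1 = 2*X**2 + 1 = 1 + 2*X**2)
Z(g, h) = 10*g (Z(g, h) = g*(7 + (1 + 2*(-1)**2)) = g*(7 + (1 + 2*1)) = g*(7 + (1 + 2)) = g*(7 + 3) = g*10 = 10*g)
(11053 - 29706) + Z(170, 52) = (11053 - 29706) + 10*170 = -18653 + 1700 = -16953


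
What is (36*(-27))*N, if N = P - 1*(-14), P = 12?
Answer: -25272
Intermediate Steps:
N = 26 (N = 12 - 1*(-14) = 12 + 14 = 26)
(36*(-27))*N = (36*(-27))*26 = -972*26 = -25272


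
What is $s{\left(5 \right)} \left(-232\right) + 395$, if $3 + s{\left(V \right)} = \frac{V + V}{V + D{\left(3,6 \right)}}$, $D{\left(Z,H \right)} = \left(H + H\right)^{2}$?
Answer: $\frac{160239}{149} \approx 1075.4$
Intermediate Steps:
$D{\left(Z,H \right)} = 4 H^{2}$ ($D{\left(Z,H \right)} = \left(2 H\right)^{2} = 4 H^{2}$)
$s{\left(V \right)} = -3 + \frac{2 V}{144 + V}$ ($s{\left(V \right)} = -3 + \frac{V + V}{V + 4 \cdot 6^{2}} = -3 + \frac{2 V}{V + 4 \cdot 36} = -3 + \frac{2 V}{V + 144} = -3 + \frac{2 V}{144 + V}$)
$s{\left(5 \right)} \left(-232\right) + 395 = \frac{-432 - 5}{144 + 5} \left(-232\right) + 395 = \frac{-432 - 5}{149} \left(-232\right) + 395 = \frac{1}{149} \left(-437\right) \left(-232\right) + 395 = \left(- \frac{437}{149}\right) \left(-232\right) + 395 = \frac{101384}{149} + 395 = \frac{160239}{149}$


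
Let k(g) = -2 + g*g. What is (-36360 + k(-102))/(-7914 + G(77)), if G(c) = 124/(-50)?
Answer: 324475/98956 ≈ 3.2790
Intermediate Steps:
G(c) = -62/25 (G(c) = 124*(-1/50) = -62/25)
k(g) = -2 + g²
(-36360 + k(-102))/(-7914 + G(77)) = (-36360 + (-2 + (-102)²))/(-7914 - 62/25) = (-36360 + (-2 + 10404))/(-197912/25) = (-36360 + 10402)*(-25/197912) = -25958*(-25/197912) = 324475/98956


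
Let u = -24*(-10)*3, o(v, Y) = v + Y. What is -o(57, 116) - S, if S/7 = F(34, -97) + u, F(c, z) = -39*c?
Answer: 4069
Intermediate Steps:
o(v, Y) = Y + v
u = 720 (u = 240*3 = 720)
S = -4242 (S = 7*(-39*34 + 720) = 7*(-1326 + 720) = 7*(-606) = -4242)
-o(57, 116) - S = -(116 + 57) - 1*(-4242) = -1*173 + 4242 = -173 + 4242 = 4069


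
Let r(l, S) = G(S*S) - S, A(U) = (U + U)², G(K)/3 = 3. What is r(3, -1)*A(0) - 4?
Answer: -4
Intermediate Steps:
G(K) = 9 (G(K) = 3*3 = 9)
A(U) = 4*U² (A(U) = (2*U)² = 4*U²)
r(l, S) = 9 - S
r(3, -1)*A(0) - 4 = (9 - 1*(-1))*(4*0²) - 4 = (9 + 1)*(4*0) - 4 = 10*0 - 4 = 0 - 4 = -4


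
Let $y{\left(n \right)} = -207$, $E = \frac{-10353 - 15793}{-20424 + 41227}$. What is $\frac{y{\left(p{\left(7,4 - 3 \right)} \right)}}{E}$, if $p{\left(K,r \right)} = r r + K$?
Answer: $\frac{4306221}{26146} \approx 164.7$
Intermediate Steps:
$E = - \frac{26146}{20803} \approx -1.2568$
$p{\left(K,r \right)} = K + r^{2}$ ($p{\left(K,r \right)} = r^{2} + K = K + r^{2}$)
$\frac{y{\left(p{\left(7,4 - 3 \right)} \right)}}{E} = - \frac{207}{- \frac{26146}{20803}} = \left(-207\right) \left(- \frac{20803}{26146}\right) = \frac{4306221}{26146}$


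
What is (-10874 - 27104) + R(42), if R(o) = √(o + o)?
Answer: -37978 + 2*√21 ≈ -37969.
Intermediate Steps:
R(o) = √2*√o (R(o) = √(2*o) = √2*√o)
(-10874 - 27104) + R(42) = (-10874 - 27104) + √2*√42 = -37978 + 2*√21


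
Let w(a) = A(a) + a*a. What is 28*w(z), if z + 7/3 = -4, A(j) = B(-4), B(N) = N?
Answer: 9100/9 ≈ 1011.1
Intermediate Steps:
A(j) = -4
z = -19/3 (z = -7/3 - 4 = -19/3 ≈ -6.3333)
w(a) = -4 + a² (w(a) = -4 + a*a = -4 + a²)
28*w(z) = 28*(-4 + (-19/3)²) = 28*(-4 + 361/9) = 28*(325/9) = 9100/9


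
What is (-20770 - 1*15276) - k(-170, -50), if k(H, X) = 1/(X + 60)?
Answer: -360461/10 ≈ -36046.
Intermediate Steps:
k(H, X) = 1/(60 + X)
(-20770 - 1*15276) - k(-170, -50) = (-20770 - 1*15276) - 1/(60 - 50) = (-20770 - 15276) - 1/10 = -36046 - 1*⅒ = -36046 - ⅒ = -360461/10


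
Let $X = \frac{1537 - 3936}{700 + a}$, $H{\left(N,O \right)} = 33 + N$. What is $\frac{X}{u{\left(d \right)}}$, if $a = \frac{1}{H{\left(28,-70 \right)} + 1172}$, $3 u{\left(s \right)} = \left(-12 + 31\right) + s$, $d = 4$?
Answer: $- \frac{8873901}{19851323} \approx -0.44702$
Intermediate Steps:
$u{\left(s \right)} = \frac{19}{3} + \frac{s}{3}$ ($u{\left(s \right)} = \frac{\left(-12 + 31\right) + s}{3} = \frac{19 + s}{3} = \frac{19}{3} + \frac{s}{3}$)
$a = \frac{1}{1233}$ ($a = \frac{1}{\left(33 + 28\right) + 1172} = \frac{1}{61 + 1172} = \frac{1}{1233} \approx 0.00081103$)
$X = - \frac{2957967}{863101}$ ($X = \frac{1537 - 3936}{700 + \frac{1}{1233}} = - \frac{2399}{\frac{863101}{1233}} = \left(-2399\right) \frac{1233}{863101} = - \frac{2957967}{863101} \approx -3.4271$)
$\frac{X}{u{\left(d \right)}} = - \frac{2957967}{863101 \left(\frac{19}{3} + \frac{1}{3} \cdot 4\right)} = - \frac{2957967}{863101 \left(\frac{19}{3} + \frac{4}{3}\right)} = - \frac{2957967}{863101 \cdot \frac{23}{3}} = \left(- \frac{2957967}{863101}\right) \frac{3}{23} = - \frac{8873901}{19851323}$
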